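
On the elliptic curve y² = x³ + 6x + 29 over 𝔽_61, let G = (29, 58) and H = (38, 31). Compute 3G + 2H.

First 3G:
Repeated addition: build up to 3G.
2G: tangent at (29, 58): λ = (3·29² + 6)/(2·58) ≡ 28/55. 55⁻¹ ≡ 10 (mod 61), so λ ≡ 28·10 ≡ 36.
  x = λ² - 29 - 29 = 1296 - 58 ≡ 18; y = λ·(29 - 18) - 58 ≡ 33. → (18, 33)
3G: (18, 33) + (29, 58). λ = (58 - 33)/(29 - 18) ≡ 25/11 mod 61. 11⁻¹ ≡ 50 (mod 61), so λ ≡ 30.
  x = λ² - 18 - 29 = 900 - 47 ≡ 60; y = λ·(18 - 60) - 33 ≡ 49. → (60, 49)
3G = (60, 49).
Next 2H:
Repeated addition: build up to 2H.
2H: tangent at (38, 31): λ = (3·38² + 6)/(2·31) ≡ 7/1. 1⁻¹ ≡ 1 (mod 61), so λ ≡ 7·1 ≡ 7.
  x = λ² - 38 - 38 = 49 - 76 ≡ 34; y = λ·(38 - 34) - 31 ≡ 58. → (34, 58)
2H = (34, 58).
Finally 3G + 2H:
(60, 49) + (34, 58). λ = (58 - 49)/(34 - 60) ≡ 9/35 mod 61. 35⁻¹ ≡ 7 (mod 61), so λ ≡ 2.
  x = λ² - 60 - 34 = 4 - 94 ≡ 32; y = λ·(60 - 32) - 49 ≡ 7. → (32, 7)

(32, 7)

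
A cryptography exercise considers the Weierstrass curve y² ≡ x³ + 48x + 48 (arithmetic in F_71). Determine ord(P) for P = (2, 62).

6

2P: tangent at (2, 62): λ = (3·2² + 48)/(2·62) ≡ 60/53. 53⁻¹ ≡ 67 (mod 71) since 53·67 = 3551 ≡ 1, so λ ≡ 60·67 ≡ 44.
  x = λ² - 2 - 2 = 1936 - 4 ≡ 15; y = λ·(2 - 15) - 62 ≡ 5. → (15, 5)
3P: (15, 5) + (2, 62). λ = (62 - 5)/(2 - 15) ≡ 57/58 mod 71. 58⁻¹ ≡ 60 (mod 71), so λ ≡ 12.
  x = λ² - 15 - 2 = 144 - 17 ≡ 56; y = λ·(15 - 56) - 5 ≡ 0. → (56, 0)
4P: (56, 0) + (2, 62). λ = (62 - 0)/(2 - 56) ≡ 62/17 mod 71. 17⁻¹ ≡ 46 (mod 71), so λ ≡ 12.
  x = λ² - 56 - 2 = 144 - 58 ≡ 15; y = λ·(56 - 15) - 0 ≡ 66. → (15, 66)
5P: (15, 66) + (2, 62). λ = (62 - 66)/(2 - 15) ≡ 67/58 mod 71. 58⁻¹ ≡ 60 (mod 71), so λ ≡ 44.
  x = λ² - 15 - 2 = 1936 - 17 ≡ 2; y = λ·(15 - 2) - 66 ≡ 9. → (2, 9)
6P: (2, 9) + (2, 62): same x and y₁ ≡ -y₂, so the sum is ∞.
6P = ∞, so the order is 6.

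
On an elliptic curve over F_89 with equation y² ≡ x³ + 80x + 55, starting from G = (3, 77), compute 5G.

Repeated addition: build up to 5G.
2G: tangent at (3, 77): λ = (3·3² + 80)/(2·77) ≡ 18/65. 65⁻¹ ≡ 63 (mod 89) since 65·63 = 4095 ≡ 1, so λ ≡ 18·63 ≡ 66.
  x = λ² - 3 - 3 = 4356 - 6 ≡ 78; y = λ·(3 - 78) - 77 ≡ 46. → (78, 46)
3G: (78, 46) + (3, 77). λ = (77 - 46)/(3 - 78) ≡ 31/14 mod 89. 14⁻¹ ≡ 70 (mod 89), so λ ≡ 34.
  x = λ² - 78 - 3 = 1156 - 81 ≡ 7; y = λ·(78 - 7) - 46 ≡ 54. → (7, 54)
4G: (7, 54) + (3, 77). λ = (77 - 54)/(3 - 7) ≡ 23/85 mod 89. 85⁻¹ ≡ 22 (mod 89), so λ ≡ 61.
  x = λ² - 7 - 3 = 3721 - 10 ≡ 62; y = λ·(7 - 62) - 54 ≡ 62. → (62, 62)
5G: (62, 62) + (3, 77). λ = (77 - 62)/(3 - 62) ≡ 15/30 mod 89. 30⁻¹ ≡ 3 (mod 89) since 30·3 = 90 ≡ 1, so λ ≡ 45.
  x = λ² - 62 - 3 = 2025 - 65 ≡ 2; y = λ·(62 - 2) - 62 ≡ 57. → (2, 57)

(2, 57)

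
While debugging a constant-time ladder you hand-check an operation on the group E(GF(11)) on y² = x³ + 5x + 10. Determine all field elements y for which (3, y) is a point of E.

none

x³ + 5x + 10 = 52 ≡ 8 (mod 11).
8 is a non-residue mod 11; no y exists.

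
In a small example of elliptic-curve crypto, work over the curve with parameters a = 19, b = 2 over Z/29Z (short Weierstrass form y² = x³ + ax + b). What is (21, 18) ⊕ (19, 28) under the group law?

(14, 5)

(21, 18) + (19, 28). λ = (28 - 18)/(19 - 21) ≡ 10/27 mod 29. 27⁻¹ ≡ 14 (mod 29) since 27·14 = 378 ≡ 1, so λ ≡ 24.
  x = λ² - 21 - 19 = 576 - 40 ≡ 14; y = λ·(21 - 14) - 18 ≡ 5. → (14, 5)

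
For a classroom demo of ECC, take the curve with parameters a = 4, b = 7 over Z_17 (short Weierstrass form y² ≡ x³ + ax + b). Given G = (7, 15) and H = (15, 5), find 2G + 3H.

(14, 6)

First 2G:
Repeated addition: build up to 2G.
2G: tangent at (7, 15): λ = (3·7² + 4)/(2·15) ≡ 15/13. 13⁻¹ ≡ 4 (mod 17) since 13·4 = 52 ≡ 1, so λ ≡ 15·4 ≡ 9.
  x = λ² - 7 - 7 = 81 - 14 ≡ 16; y = λ·(7 - 16) - 15 ≡ 6. → (16, 6)
2G = (16, 6).
Next 3H:
Repeated addition: build up to 3H.
2H: tangent at (15, 5): λ = (3·15² + 4)/(2·5) ≡ 16/10. 10⁻¹ ≡ 12 (mod 17), so λ ≡ 16·12 ≡ 5.
  x = λ² - 15 - 15 = 25 - 30 ≡ 12; y = λ·(15 - 12) - 5 ≡ 10. → (12, 10)
3H: (12, 10) + (15, 5). λ = (5 - 10)/(15 - 12) ≡ 12/3 mod 17. 3⁻¹ ≡ 6 (mod 17), so λ ≡ 4.
  x = λ² - 12 - 15 = 16 - 27 ≡ 6; y = λ·(12 - 6) - 10 ≡ 14. → (6, 14)
3H = (6, 14).
Finally 2G + 3H:
(16, 6) + (6, 14). λ = (14 - 6)/(6 - 16) ≡ 8/7 mod 17. 7⁻¹ ≡ 5 (mod 17) since 7·5 = 35 ≡ 1, so λ ≡ 6.
  x = λ² - 16 - 6 = 36 - 22 ≡ 14; y = λ·(16 - 14) - 6 ≡ 6. → (14, 6)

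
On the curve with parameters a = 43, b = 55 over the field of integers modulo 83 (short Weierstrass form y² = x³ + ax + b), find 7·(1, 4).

(41, 40)

Write Q = (1, 4).
Double-and-add on 7 = (111)₂. Start with Q = (1, 4) for the leading 1-bit.
double: tangent at (1, 4): λ = (3·1² + 43)/(2·4) ≡ 46/8. 8⁻¹ ≡ 52 (mod 83), so λ ≡ 46·52 ≡ 68.
  x = λ² - 1 - 1 = 4624 - 2 ≡ 57; y = λ·(1 - 57) - 4 ≡ 6. → (57, 6)
add Q: (57, 6) + (1, 4). λ = (4 - 6)/(1 - 57) ≡ 81/27 mod 83. 27⁻¹ ≡ 40 (mod 83), so λ ≡ 3.
  x = λ² - 57 - 1 = 9 - 58 ≡ 34; y = λ·(57 - 34) - 6 ≡ 63. → (34, 63)
double: tangent at (34, 63): λ = (3·34² + 43)/(2·63) ≡ 25/43. 43⁻¹ ≡ 56 (mod 83), so λ ≡ 25·56 ≡ 72.
  x = λ² - 34 - 34 = 5184 - 68 ≡ 53; y = λ·(34 - 53) - 63 ≡ 63. → (53, 63)
add Q: (53, 63) + (1, 4). λ = (4 - 63)/(1 - 53) ≡ 24/31 mod 83. 31⁻¹ ≡ 75 (mod 83) since 31·75 = 2325 ≡ 1, so λ ≡ 57.
  x = λ² - 53 - 1 = 3249 - 54 ≡ 41; y = λ·(53 - 41) - 63 ≡ 40. → (41, 40)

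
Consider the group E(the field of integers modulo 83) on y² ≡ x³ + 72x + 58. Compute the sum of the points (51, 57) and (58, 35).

(51, 57) + (58, 35). λ = (35 - 57)/(58 - 51) ≡ 61/7 mod 83. 7⁻¹ ≡ 12 (mod 83), so λ ≡ 68.
  x = λ² - 51 - 58 = 4624 - 109 ≡ 33; y = λ·(51 - 33) - 57 ≡ 5. → (33, 5)

(33, 5)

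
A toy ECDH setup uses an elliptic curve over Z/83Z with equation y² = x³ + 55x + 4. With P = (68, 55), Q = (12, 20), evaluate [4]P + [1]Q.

First 4P:
Repeated addition: build up to 4P.
2P: tangent at (68, 55): λ = (3·68² + 55)/(2·55) ≡ 66/27. 27⁻¹ ≡ 40 (mod 83), so λ ≡ 66·40 ≡ 67.
  x = λ² - 68 - 68 = 4489 - 136 ≡ 37; y = λ·(68 - 37) - 55 ≡ 30. → (37, 30)
3P: (37, 30) + (68, 55). λ = (55 - 30)/(68 - 37) ≡ 25/31 mod 83. 31⁻¹ ≡ 75 (mod 83) since 31·75 = 2325 ≡ 1, so λ ≡ 49.
  x = λ² - 37 - 68 = 2401 - 105 ≡ 55; y = λ·(37 - 55) - 30 ≡ 1. → (55, 1)
4P: (55, 1) + (68, 55). λ = (55 - 1)/(68 - 55) ≡ 54/13 mod 83. 13⁻¹ ≡ 32 (mod 83), so λ ≡ 68.
  x = λ² - 55 - 68 = 4624 - 123 ≡ 19; y = λ·(55 - 19) - 1 ≡ 40. → (19, 40)
4P = (19, 40).
Finally 4P + Q:
(19, 40) + (12, 20). λ = (20 - 40)/(12 - 19) ≡ 63/76 mod 83. 76⁻¹ ≡ 71 (mod 83), so λ ≡ 74.
  x = λ² - 19 - 12 = 5476 - 31 ≡ 50; y = λ·(19 - 50) - 40 ≡ 73. → (50, 73)

(50, 73)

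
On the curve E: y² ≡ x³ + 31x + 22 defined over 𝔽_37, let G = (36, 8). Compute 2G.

(36, 29)

tangent at (36, 8): λ = (3·36² + 31)/(2·8) ≡ 34/16. 16⁻¹ ≡ 7 (mod 37) since 16·7 = 112 ≡ 1, so λ ≡ 34·7 ≡ 16.
  x = λ² - 36 - 36 = 256 - 72 ≡ 36; y = λ·(36 - 36) - 8 ≡ 29. → (36, 29)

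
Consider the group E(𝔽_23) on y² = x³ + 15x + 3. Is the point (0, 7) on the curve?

yes

y² = 7² ≡ 3; x³ + 15x + 3 = 3 ≡ 3 (mod 23). 3 = 3.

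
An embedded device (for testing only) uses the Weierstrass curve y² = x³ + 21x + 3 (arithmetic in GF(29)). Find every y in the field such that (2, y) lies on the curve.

x³ + 21x + 3 = 53 ≡ 24 (mod 29).
Square roots of 24 mod 29: 13 and 16 (since 13² = 169 ≡ 24).

13, 16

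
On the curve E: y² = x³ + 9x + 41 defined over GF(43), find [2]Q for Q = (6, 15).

tangent at (6, 15): λ = (3·6² + 9)/(2·15) ≡ 31/30. 30⁻¹ ≡ 33 (mod 43), so λ ≡ 31·33 ≡ 34.
  x = λ² - 6 - 6 = 1156 - 12 ≡ 26; y = λ·(6 - 26) - 15 ≡ 36. → (26, 36)

(26, 36)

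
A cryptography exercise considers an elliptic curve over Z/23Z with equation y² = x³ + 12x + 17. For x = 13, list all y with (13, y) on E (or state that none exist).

x³ + 12x + 17 = 2370 ≡ 1 (mod 23).
Square roots of 1 mod 23: 1 and 22 (since 1² = 1 ≡ 1).

1, 22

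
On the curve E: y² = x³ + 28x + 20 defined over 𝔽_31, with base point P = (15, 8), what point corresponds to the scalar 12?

(29, 7)

Double-and-add on 12 = (1100)₂. Start with P = (15, 8) for the leading 1-bit.
double: tangent at (15, 8): λ = (3·15² + 28)/(2·8) ≡ 21/16. 16⁻¹ ≡ 2 (mod 31) since 16·2 = 32 ≡ 1, so λ ≡ 21·2 ≡ 11.
  x = λ² - 15 - 15 = 121 - 30 ≡ 29; y = λ·(15 - 29) - 8 ≡ 24. → (29, 24)
add P: (29, 24) + (15, 8). λ = (8 - 24)/(15 - 29) ≡ 15/17 mod 31. 17⁻¹ ≡ 11 (mod 31), so λ ≡ 10.
  x = λ² - 29 - 15 = 100 - 44 ≡ 25; y = λ·(29 - 25) - 24 ≡ 16. → (25, 16)
double: tangent at (25, 16): λ = (3·25² + 28)/(2·16) ≡ 12/1. 1⁻¹ ≡ 1 (mod 31), so λ ≡ 12·1 ≡ 12.
  x = λ² - 25 - 25 = 144 - 50 ≡ 1; y = λ·(25 - 1) - 16 ≡ 24. → (1, 24)
double: tangent at (1, 24): λ = (3·1² + 28)/(2·24) ≡ 0/17. 17⁻¹ ≡ 11 (mod 31), so λ ≡ 0·11 ≡ 0.
  x = λ² - 1 - 1 = 0 - 2 ≡ 29; y = λ·(1 - 29) - 24 ≡ 7. → (29, 7)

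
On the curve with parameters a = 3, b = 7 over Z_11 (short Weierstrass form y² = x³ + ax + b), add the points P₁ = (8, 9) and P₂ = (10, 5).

(8, 9) + (10, 5). λ = (5 - 9)/(10 - 8) ≡ 7/2 mod 11. 2⁻¹ ≡ 6 (mod 11), so λ ≡ 9.
  x = λ² - 8 - 10 = 81 - 18 ≡ 8; y = λ·(8 - 8) - 9 ≡ 2. → (8, 2)

(8, 2)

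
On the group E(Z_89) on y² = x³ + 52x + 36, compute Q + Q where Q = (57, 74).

tangent at (57, 74): λ = (3·57² + 52)/(2·74) ≡ 9/59. 59⁻¹ ≡ 86 (mod 89), so λ ≡ 9·86 ≡ 62.
  x = λ² - 57 - 57 = 3844 - 114 ≡ 81; y = λ·(57 - 81) - 74 ≡ 40. → (81, 40)

(81, 40)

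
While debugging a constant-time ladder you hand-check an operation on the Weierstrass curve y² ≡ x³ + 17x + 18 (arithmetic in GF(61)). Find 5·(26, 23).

Write G = (26, 23).
Double-and-add on 5 = (101)₂. Start with G = (26, 23) for the leading 1-bit.
double: tangent at (26, 23): λ = (3·26² + 17)/(2·23) ≡ 32/46. 46⁻¹ ≡ 4 (mod 61), so λ ≡ 32·4 ≡ 6.
  x = λ² - 26 - 26 = 36 - 52 ≡ 45; y = λ·(26 - 45) - 23 ≡ 46. → (45, 46)
double: tangent at (45, 46): λ = (3·45² + 17)/(2·46) ≡ 53/31. 31⁻¹ ≡ 2 (mod 61) since 31·2 = 62 ≡ 1, so λ ≡ 53·2 ≡ 45.
  x = λ² - 45 - 45 = 2025 - 90 ≡ 44; y = λ·(45 - 44) - 46 ≡ 60. → (44, 60)
add G: (44, 60) + (26, 23). λ = (23 - 60)/(26 - 44) ≡ 24/43 mod 61. 43⁻¹ ≡ 44 (mod 61), so λ ≡ 19.
  x = λ² - 44 - 26 = 361 - 70 ≡ 47; y = λ·(44 - 47) - 60 ≡ 5. → (47, 5)

(47, 5)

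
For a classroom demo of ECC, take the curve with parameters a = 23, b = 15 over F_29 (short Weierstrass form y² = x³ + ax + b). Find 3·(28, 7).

(5, 20)

Write Q = (28, 7).
Repeated addition: build up to 3Q.
2Q: tangent at (28, 7): λ = (3·28² + 23)/(2·7) ≡ 26/14. 14⁻¹ ≡ 27 (mod 29), so λ ≡ 26·27 ≡ 6.
  x = λ² - 28 - 28 = 36 - 56 ≡ 9; y = λ·(28 - 9) - 7 ≡ 20. → (9, 20)
3Q: (9, 20) + (28, 7). λ = (7 - 20)/(28 - 9) ≡ 16/19 mod 29. 19⁻¹ ≡ 26 (mod 29) since 19·26 = 494 ≡ 1, so λ ≡ 10.
  x = λ² - 9 - 28 = 100 - 37 ≡ 5; y = λ·(9 - 5) - 20 ≡ 20. → (5, 20)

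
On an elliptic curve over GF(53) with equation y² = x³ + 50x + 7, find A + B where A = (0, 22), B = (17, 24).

(0, 22) + (17, 24). λ = (24 - 22)/(17 - 0) ≡ 2/17 mod 53. 17⁻¹ ≡ 25 (mod 53), so λ ≡ 50.
  x = λ² - 0 - 17 = 2500 - 17 ≡ 45; y = λ·(0 - 45) - 22 ≡ 7. → (45, 7)

(45, 7)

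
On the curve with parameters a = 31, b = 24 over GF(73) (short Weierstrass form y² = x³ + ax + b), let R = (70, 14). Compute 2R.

tangent at (70, 14): λ = (3·70² + 31)/(2·14) ≡ 58/28. 28⁻¹ ≡ 60 (mod 73) since 28·60 = 1680 ≡ 1, so λ ≡ 58·60 ≡ 49.
  x = λ² - 70 - 70 = 2401 - 140 ≡ 71; y = λ·(70 - 71) - 14 ≡ 10. → (71, 10)

(71, 10)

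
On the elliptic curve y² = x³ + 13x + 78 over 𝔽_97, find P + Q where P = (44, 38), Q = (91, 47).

(44, 38) + (91, 47). λ = (47 - 38)/(91 - 44) ≡ 9/47 mod 97. 47⁻¹ ≡ 64 (mod 97), so λ ≡ 91.
  x = λ² - 44 - 91 = 8281 - 135 ≡ 95; y = λ·(44 - 95) - 38 ≡ 74. → (95, 74)

(95, 74)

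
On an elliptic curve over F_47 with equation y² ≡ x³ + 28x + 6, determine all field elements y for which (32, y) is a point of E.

21, 26

x³ + 28x + 6 = 33670 ≡ 18 (mod 47).
Square roots of 18 mod 47: 21 and 26 (since 21² = 441 ≡ 18).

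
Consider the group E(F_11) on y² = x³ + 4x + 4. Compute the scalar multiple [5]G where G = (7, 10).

Repeated addition: build up to 5G.
2G: tangent at (7, 10): λ = (3·7² + 4)/(2·10) ≡ 8/9. 9⁻¹ ≡ 5 (mod 11), so λ ≡ 8·5 ≡ 7.
  x = λ² - 7 - 7 = 49 - 14 ≡ 2; y = λ·(7 - 2) - 10 ≡ 3. → (2, 3)
3G: (2, 3) + (7, 10). λ = (10 - 3)/(7 - 2) ≡ 7/5 mod 11. 5⁻¹ ≡ 9 (mod 11) since 5·9 = 45 ≡ 1, so λ ≡ 8.
  x = λ² - 2 - 7 = 64 - 9 ≡ 0; y = λ·(2 - 0) - 3 ≡ 2. → (0, 2)
4G: (0, 2) + (7, 10). λ = (10 - 2)/(7 - 0) ≡ 8/7 mod 11. 7⁻¹ ≡ 8 (mod 11), so λ ≡ 9.
  x = λ² - 0 - 7 = 81 - 7 ≡ 8; y = λ·(0 - 8) - 2 ≡ 3. → (8, 3)
5G: (8, 3) + (7, 10). λ = (10 - 3)/(7 - 8) ≡ 7/10 mod 11. 10⁻¹ ≡ 10 (mod 11), so λ ≡ 4.
  x = λ² - 8 - 7 = 16 - 15 ≡ 1; y = λ·(8 - 1) - 3 ≡ 3. → (1, 3)

(1, 3)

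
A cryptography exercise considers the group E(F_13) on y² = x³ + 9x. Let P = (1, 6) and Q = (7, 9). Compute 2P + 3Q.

First 2P:
Repeated addition: build up to 2P.
2P: tangent at (1, 6): λ = (3·1² + 9)/(2·6) ≡ 12/12. 12⁻¹ ≡ 12 (mod 13), so λ ≡ 12·12 ≡ 1.
  x = λ² - 1 - 1 = 1 - 2 ≡ 12; y = λ·(1 - 12) - 6 ≡ 9. → (12, 9)
2P = (12, 9).
Next 3Q:
Repeated addition: build up to 3Q.
2Q: tangent at (7, 9): λ = (3·7² + 9)/(2·9) ≡ 0/5. 5⁻¹ ≡ 8 (mod 13) since 5·8 = 40 ≡ 1, so λ ≡ 0·8 ≡ 0.
  x = λ² - 7 - 7 = 0 - 14 ≡ 12; y = λ·(7 - 12) - 9 ≡ 4. → (12, 4)
3Q: (12, 4) + (7, 9). λ = (9 - 4)/(7 - 12) ≡ 5/8 mod 13. 8⁻¹ ≡ 5 (mod 13) since 8·5 = 40 ≡ 1, so λ ≡ 12.
  x = λ² - 12 - 7 = 144 - 19 ≡ 8; y = λ·(12 - 8) - 4 ≡ 5. → (8, 5)
3Q = (8, 5).
Finally 2P + 3Q:
(12, 9) + (8, 5). λ = (5 - 9)/(8 - 12) ≡ 9/9 mod 13. 9⁻¹ ≡ 3 (mod 13), so λ ≡ 1.
  x = λ² - 12 - 8 = 1 - 20 ≡ 7; y = λ·(12 - 7) - 9 ≡ 9. → (7, 9)

(7, 9)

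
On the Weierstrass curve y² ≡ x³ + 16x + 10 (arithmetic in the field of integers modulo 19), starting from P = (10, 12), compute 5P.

Repeated addition: build up to 5P.
2P: tangent at (10, 12): λ = (3·10² + 16)/(2·12) ≡ 12/5. 5⁻¹ ≡ 4 (mod 19) since 5·4 = 20 ≡ 1, so λ ≡ 12·4 ≡ 10.
  x = λ² - 10 - 10 = 100 - 20 ≡ 4; y = λ·(10 - 4) - 12 ≡ 10. → (4, 10)
3P: (4, 10) + (10, 12). λ = (12 - 10)/(10 - 4) ≡ 2/6 mod 19. 6⁻¹ ≡ 16 (mod 19), so λ ≡ 13.
  x = λ² - 4 - 10 = 169 - 14 ≡ 3; y = λ·(4 - 3) - 10 ≡ 3. → (3, 3)
4P: (3, 3) + (10, 12). λ = (12 - 3)/(10 - 3) ≡ 9/7 mod 19. 7⁻¹ ≡ 11 (mod 19), so λ ≡ 4.
  x = λ² - 3 - 10 = 16 - 13 ≡ 3; y = λ·(3 - 3) - 3 ≡ 16. → (3, 16)
5P: (3, 16) + (10, 12). λ = (12 - 16)/(10 - 3) ≡ 15/7 mod 19. 7⁻¹ ≡ 11 (mod 19) since 7·11 = 77 ≡ 1, so λ ≡ 13.
  x = λ² - 3 - 10 = 169 - 13 ≡ 4; y = λ·(3 - 4) - 16 ≡ 9. → (4, 9)

(4, 9)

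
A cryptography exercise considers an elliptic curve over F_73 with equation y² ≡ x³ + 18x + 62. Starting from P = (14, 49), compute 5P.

Repeated addition: build up to 5P.
2P: tangent at (14, 49): λ = (3·14² + 18)/(2·49) ≡ 22/25. 25⁻¹ ≡ 38 (mod 73), so λ ≡ 22·38 ≡ 33.
  x = λ² - 14 - 14 = 1089 - 28 ≡ 39; y = λ·(14 - 39) - 49 ≡ 2. → (39, 2)
3P: (39, 2) + (14, 49). λ = (49 - 2)/(14 - 39) ≡ 47/48 mod 73. 48⁻¹ ≡ 35 (mod 73), so λ ≡ 39.
  x = λ² - 39 - 14 = 1521 - 53 ≡ 8; y = λ·(39 - 8) - 2 ≡ 39. → (8, 39)
4P: (8, 39) + (14, 49). λ = (49 - 39)/(14 - 8) ≡ 10/6 mod 73. 6⁻¹ ≡ 61 (mod 73), so λ ≡ 26.
  x = λ² - 8 - 14 = 676 - 22 ≡ 70; y = λ·(8 - 70) - 39 ≡ 28. → (70, 28)
5P: (70, 28) + (14, 49). λ = (49 - 28)/(14 - 70) ≡ 21/17 mod 73. 17⁻¹ ≡ 43 (mod 73), so λ ≡ 27.
  x = λ² - 70 - 14 = 729 - 84 ≡ 61; y = λ·(70 - 61) - 28 ≡ 69. → (61, 69)

(61, 69)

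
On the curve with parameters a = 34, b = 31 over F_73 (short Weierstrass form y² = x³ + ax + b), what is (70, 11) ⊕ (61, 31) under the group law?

(65, 59)

(70, 11) + (61, 31). λ = (31 - 11)/(61 - 70) ≡ 20/64 mod 73. 64⁻¹ ≡ 8 (mod 73), so λ ≡ 14.
  x = λ² - 70 - 61 = 196 - 131 ≡ 65; y = λ·(70 - 65) - 11 ≡ 59. → (65, 59)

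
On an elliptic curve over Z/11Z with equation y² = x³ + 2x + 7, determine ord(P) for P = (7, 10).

7

2P: tangent at (7, 10): λ = (3·7² + 2)/(2·10) ≡ 6/9. 9⁻¹ ≡ 5 (mod 11) since 9·5 = 45 ≡ 1, so λ ≡ 6·5 ≡ 8.
  x = λ² - 7 - 7 = 64 - 14 ≡ 6; y = λ·(7 - 6) - 10 ≡ 9. → (6, 9)
3P: (6, 9) + (7, 10). λ = (10 - 9)/(7 - 6) ≡ 1/1 mod 11. 1⁻¹ ≡ 1 (mod 11) since 1·1 = 1 ≡ 1, so λ ≡ 1.
  x = λ² - 6 - 7 = 1 - 13 ≡ 10; y = λ·(6 - 10) - 9 ≡ 9. → (10, 9)
4P: (10, 9) + (7, 10). λ = (10 - 9)/(7 - 10) ≡ 1/8 mod 11. 8⁻¹ ≡ 7 (mod 11) since 8·7 = 56 ≡ 1, so λ ≡ 7.
  x = λ² - 10 - 7 = 49 - 17 ≡ 10; y = λ·(10 - 10) - 9 ≡ 2. → (10, 2)
5P: (10, 2) + (7, 10). λ = (10 - 2)/(7 - 10) ≡ 8/8 mod 11. 8⁻¹ ≡ 7 (mod 11), so λ ≡ 1.
  x = λ² - 10 - 7 = 1 - 17 ≡ 6; y = λ·(10 - 6) - 2 ≡ 2. → (6, 2)
6P: (6, 2) + (7, 10). λ = (10 - 2)/(7 - 6) ≡ 8/1 mod 11. 1⁻¹ ≡ 1 (mod 11), so λ ≡ 8.
  x = λ² - 6 - 7 = 64 - 13 ≡ 7; y = λ·(6 - 7) - 2 ≡ 1. → (7, 1)
7P: (7, 1) + (7, 10): same x and y₁ ≡ -y₂, so the sum is O.
7P = O, so the order is 7.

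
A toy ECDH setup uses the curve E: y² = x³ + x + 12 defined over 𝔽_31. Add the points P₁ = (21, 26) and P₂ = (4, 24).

(25, 10)

(21, 26) + (4, 24). λ = (24 - 26)/(4 - 21) ≡ 29/14 mod 31. 14⁻¹ ≡ 20 (mod 31), so λ ≡ 22.
  x = λ² - 21 - 4 = 484 - 25 ≡ 25; y = λ·(21 - 25) - 26 ≡ 10. → (25, 10)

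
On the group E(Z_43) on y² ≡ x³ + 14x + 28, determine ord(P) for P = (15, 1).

9

2P: tangent at (15, 1): λ = (3·15² + 14)/(2·1) ≡ 1/2. 2⁻¹ ≡ 22 (mod 43), so λ ≡ 1·22 ≡ 22.
  x = λ² - 15 - 15 = 484 - 30 ≡ 24; y = λ·(15 - 24) - 1 ≡ 16. → (24, 16)
3P: (24, 16) + (15, 1). λ = (1 - 16)/(15 - 24) ≡ 28/34 mod 43. 34⁻¹ ≡ 19 (mod 43), so λ ≡ 16.
  x = λ² - 24 - 15 = 256 - 39 ≡ 2; y = λ·(24 - 2) - 16 ≡ 35. → (2, 35)
4P: (2, 35) + (15, 1). λ = (1 - 35)/(15 - 2) ≡ 9/13 mod 43. 13⁻¹ ≡ 10 (mod 43), so λ ≡ 4.
  x = λ² - 2 - 15 = 16 - 17 ≡ 42; y = λ·(2 - 42) - 35 ≡ 20. → (42, 20)
5P: (42, 20) + (15, 1). λ = (1 - 20)/(15 - 42) ≡ 24/16 mod 43. 16⁻¹ ≡ 35 (mod 43) since 16·35 = 560 ≡ 1, so λ ≡ 23.
  x = λ² - 42 - 15 = 529 - 57 ≡ 42; y = λ·(42 - 42) - 20 ≡ 23. → (42, 23)
6P: (42, 23) + (15, 1). λ = (1 - 23)/(15 - 42) ≡ 21/16 mod 43. 16⁻¹ ≡ 35 (mod 43), so λ ≡ 4.
  x = λ² - 42 - 15 = 16 - 57 ≡ 2; y = λ·(42 - 2) - 23 ≡ 8. → (2, 8)
7P: (2, 8) + (15, 1). λ = (1 - 8)/(15 - 2) ≡ 36/13 mod 43. 13⁻¹ ≡ 10 (mod 43), so λ ≡ 16.
  x = λ² - 2 - 15 = 256 - 17 ≡ 24; y = λ·(2 - 24) - 8 ≡ 27. → (24, 27)
8P: (24, 27) + (15, 1). λ = (1 - 27)/(15 - 24) ≡ 17/34 mod 43. 34⁻¹ ≡ 19 (mod 43), so λ ≡ 22.
  x = λ² - 24 - 15 = 484 - 39 ≡ 15; y = λ·(24 - 15) - 27 ≡ 42. → (15, 42)
9P: (15, 42) + (15, 1): same x and y₁ ≡ -y₂, so the sum is ∞.
9P = ∞, so the order is 9.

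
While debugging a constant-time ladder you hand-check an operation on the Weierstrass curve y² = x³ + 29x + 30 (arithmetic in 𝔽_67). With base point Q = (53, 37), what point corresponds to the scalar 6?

Repeated addition: build up to 6Q.
2Q: tangent at (53, 37): λ = (3·53² + 29)/(2·37) ≡ 14/7. 7⁻¹ ≡ 48 (mod 67), so λ ≡ 14·48 ≡ 2.
  x = λ² - 53 - 53 = 4 - 106 ≡ 32; y = λ·(53 - 32) - 37 ≡ 5. → (32, 5)
3Q: (32, 5) + (53, 37). λ = (37 - 5)/(53 - 32) ≡ 32/21 mod 67. 21⁻¹ ≡ 16 (mod 67), so λ ≡ 43.
  x = λ² - 32 - 53 = 1849 - 85 ≡ 22; y = λ·(32 - 22) - 5 ≡ 23. → (22, 23)
4Q: (22, 23) + (53, 37). λ = (37 - 23)/(53 - 22) ≡ 14/31 mod 67. 31⁻¹ ≡ 13 (mod 67), so λ ≡ 48.
  x = λ² - 22 - 53 = 2304 - 75 ≡ 18; y = λ·(22 - 18) - 23 ≡ 35. → (18, 35)
5Q: (18, 35) + (53, 37). λ = (37 - 35)/(53 - 18) ≡ 2/35 mod 67. 35⁻¹ ≡ 23 (mod 67), so λ ≡ 46.
  x = λ² - 18 - 53 = 2116 - 71 ≡ 35; y = λ·(18 - 35) - 35 ≡ 54. → (35, 54)
6Q: (35, 54) + (53, 37). λ = (37 - 54)/(53 - 35) ≡ 50/18 mod 67. 18⁻¹ ≡ 41 (mod 67), so λ ≡ 40.
  x = λ² - 35 - 53 = 1600 - 88 ≡ 38; y = λ·(35 - 38) - 54 ≡ 27. → (38, 27)

(38, 27)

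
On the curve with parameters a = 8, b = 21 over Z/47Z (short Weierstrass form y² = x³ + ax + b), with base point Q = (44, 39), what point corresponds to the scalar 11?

Double-and-add on 11 = (1011)₂. Start with Q = (44, 39) for the leading 1-bit.
double: tangent at (44, 39): λ = (3·44² + 8)/(2·39) ≡ 35/31. 31⁻¹ ≡ 44 (mod 47), so λ ≡ 35·44 ≡ 36.
  x = λ² - 44 - 44 = 1296 - 88 ≡ 33; y = λ·(44 - 33) - 39 ≡ 28. → (33, 28)
double: tangent at (33, 28): λ = (3·33² + 8)/(2·28) ≡ 32/9. 9⁻¹ ≡ 21 (mod 47), so λ ≡ 32·21 ≡ 14.
  x = λ² - 33 - 33 = 196 - 66 ≡ 36; y = λ·(33 - 36) - 28 ≡ 24. → (36, 24)
add Q: (36, 24) + (44, 39). λ = (39 - 24)/(44 - 36) ≡ 15/8 mod 47. 8⁻¹ ≡ 6 (mod 47), so λ ≡ 43.
  x = λ² - 36 - 44 = 1849 - 80 ≡ 30; y = λ·(36 - 30) - 24 ≡ 46. → (30, 46)
double: tangent at (30, 46): λ = (3·30² + 8)/(2·46) ≡ 29/45. 45⁻¹ ≡ 23 (mod 47) since 45·23 = 1035 ≡ 1, so λ ≡ 29·23 ≡ 9.
  x = λ² - 30 - 30 = 81 - 60 ≡ 21; y = λ·(30 - 21) - 46 ≡ 35. → (21, 35)
add Q: (21, 35) + (44, 39). λ = (39 - 35)/(44 - 21) ≡ 4/23 mod 47. 23⁻¹ ≡ 45 (mod 47), so λ ≡ 39.
  x = λ² - 21 - 44 = 1521 - 65 ≡ 46; y = λ·(21 - 46) - 35 ≡ 24. → (46, 24)

(46, 24)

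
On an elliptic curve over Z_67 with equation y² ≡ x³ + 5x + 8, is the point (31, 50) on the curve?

no

y² = 50² ≡ 21; x³ + 5x + 8 = 29954 ≡ 5 (mod 67). 21 ≠ 5.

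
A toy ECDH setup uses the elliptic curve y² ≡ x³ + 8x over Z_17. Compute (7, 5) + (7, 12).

O

The two points share x = 7 and their y-coordinates satisfy 5 + 12 ≡ 0 (mod 17), so they are inverses. Their sum is ∞.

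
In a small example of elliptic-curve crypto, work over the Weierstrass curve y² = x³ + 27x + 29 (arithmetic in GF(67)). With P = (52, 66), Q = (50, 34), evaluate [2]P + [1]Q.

First 2P:
Repeated addition: build up to 2P.
2P: tangent at (52, 66): λ = (3·52² + 27)/(2·66) ≡ 32/65. 65⁻¹ ≡ 33 (mod 67) since 65·33 = 2145 ≡ 1, so λ ≡ 32·33 ≡ 51.
  x = λ² - 52 - 52 = 2601 - 104 ≡ 18; y = λ·(52 - 18) - 66 ≡ 60. → (18, 60)
2P = (18, 60).
Finally 2P + Q:
(18, 60) + (50, 34). λ = (34 - 60)/(50 - 18) ≡ 41/32 mod 67. 32⁻¹ ≡ 44 (mod 67), so λ ≡ 62.
  x = λ² - 18 - 50 = 3844 - 68 ≡ 24; y = λ·(18 - 24) - 60 ≡ 37. → (24, 37)

(24, 37)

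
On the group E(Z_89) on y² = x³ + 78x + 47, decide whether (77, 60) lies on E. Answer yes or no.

y² = 60² ≡ 40; x³ + 78x + 47 = 462586 ≡ 53 (mod 89). 40 ≠ 53.

no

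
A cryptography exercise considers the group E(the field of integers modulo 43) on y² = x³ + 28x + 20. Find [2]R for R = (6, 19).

(2, 27)

tangent at (6, 19): λ = (3·6² + 28)/(2·19) ≡ 7/38. 38⁻¹ ≡ 17 (mod 43), so λ ≡ 7·17 ≡ 33.
  x = λ² - 6 - 6 = 1089 - 12 ≡ 2; y = λ·(6 - 2) - 19 ≡ 27. → (2, 27)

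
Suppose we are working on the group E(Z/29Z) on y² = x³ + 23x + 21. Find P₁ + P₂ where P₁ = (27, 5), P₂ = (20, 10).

(5, 0)

(27, 5) + (20, 10). λ = (10 - 5)/(20 - 27) ≡ 5/22 mod 29. 22⁻¹ ≡ 4 (mod 29), so λ ≡ 20.
  x = λ² - 27 - 20 = 400 - 47 ≡ 5; y = λ·(27 - 5) - 5 ≡ 0. → (5, 0)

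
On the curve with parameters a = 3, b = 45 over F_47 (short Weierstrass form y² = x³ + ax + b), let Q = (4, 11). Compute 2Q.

tangent at (4, 11): λ = (3·4² + 3)/(2·11) ≡ 4/22. 22⁻¹ ≡ 15 (mod 47), so λ ≡ 4·15 ≡ 13.
  x = λ² - 4 - 4 = 169 - 8 ≡ 20; y = λ·(4 - 20) - 11 ≡ 16. → (20, 16)

(20, 16)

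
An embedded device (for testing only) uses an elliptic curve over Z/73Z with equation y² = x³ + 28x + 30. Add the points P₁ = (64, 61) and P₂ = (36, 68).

(5, 52)

(64, 61) + (36, 68). λ = (68 - 61)/(36 - 64) ≡ 7/45 mod 73. 45⁻¹ ≡ 13 (mod 73) since 45·13 = 585 ≡ 1, so λ ≡ 18.
  x = λ² - 64 - 36 = 324 - 100 ≡ 5; y = λ·(64 - 5) - 61 ≡ 52. → (5, 52)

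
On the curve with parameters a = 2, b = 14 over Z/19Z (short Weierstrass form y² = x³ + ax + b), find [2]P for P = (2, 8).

tangent at (2, 8): λ = (3·2² + 2)/(2·8) ≡ 14/16. 16⁻¹ ≡ 6 (mod 19) since 16·6 = 96 ≡ 1, so λ ≡ 14·6 ≡ 8.
  x = λ² - 2 - 2 = 64 - 4 ≡ 3; y = λ·(2 - 3) - 8 ≡ 3. → (3, 3)

(3, 3)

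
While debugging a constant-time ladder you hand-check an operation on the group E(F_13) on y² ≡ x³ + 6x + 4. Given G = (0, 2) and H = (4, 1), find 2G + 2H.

(7, 8)

First 2G:
Repeated addition: build up to 2G.
2G: tangent at (0, 2): λ = (3·0² + 6)/(2·2) ≡ 6/4. 4⁻¹ ≡ 10 (mod 13), so λ ≡ 6·10 ≡ 8.
  x = λ² - 0 - 0 = 64 - 0 ≡ 12; y = λ·(0 - 12) - 2 ≡ 6. → (12, 6)
2G = (12, 6).
Next 2H:
Repeated addition: build up to 2H.
2H: tangent at (4, 1): λ = (3·4² + 6)/(2·1) ≡ 2/2. 2⁻¹ ≡ 7 (mod 13), so λ ≡ 2·7 ≡ 1.
  x = λ² - 4 - 4 = 1 - 8 ≡ 6; y = λ·(4 - 6) - 1 ≡ 10. → (6, 10)
2H = (6, 10).
Finally 2G + 2H:
(12, 6) + (6, 10). λ = (10 - 6)/(6 - 12) ≡ 4/7 mod 13. 7⁻¹ ≡ 2 (mod 13), so λ ≡ 8.
  x = λ² - 12 - 6 = 64 - 18 ≡ 7; y = λ·(12 - 7) - 6 ≡ 8. → (7, 8)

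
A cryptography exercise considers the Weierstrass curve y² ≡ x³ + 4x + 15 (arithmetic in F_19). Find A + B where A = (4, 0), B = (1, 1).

(12, 9)

(4, 0) + (1, 1). λ = (1 - 0)/(1 - 4) ≡ 1/16 mod 19. 16⁻¹ ≡ 6 (mod 19), so λ ≡ 6.
  x = λ² - 4 - 1 = 36 - 5 ≡ 12; y = λ·(4 - 12) - 0 ≡ 9. → (12, 9)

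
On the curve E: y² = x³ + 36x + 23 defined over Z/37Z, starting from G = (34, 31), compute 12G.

(33, 0)

Repeated addition: build up to 12G.
2G: tangent at (34, 31): λ = (3·34² + 36)/(2·31) ≡ 26/25. 25⁻¹ ≡ 3 (mod 37) since 25·3 = 75 ≡ 1, so λ ≡ 26·3 ≡ 4.
  x = λ² - 34 - 34 = 16 - 68 ≡ 22; y = λ·(34 - 22) - 31 ≡ 17. → (22, 17)
3G: (22, 17) + (34, 31). λ = (31 - 17)/(34 - 22) ≡ 14/12 mod 37. 12⁻¹ ≡ 34 (mod 37), so λ ≡ 32.
  x = λ² - 22 - 34 = 1024 - 56 ≡ 6; y = λ·(22 - 6) - 17 ≡ 14. → (6, 14)
4G: (6, 14) + (34, 31). λ = (31 - 14)/(34 - 6) ≡ 17/28 mod 37. 28⁻¹ ≡ 4 (mod 37), so λ ≡ 31.
  x = λ² - 6 - 34 = 961 - 40 ≡ 33; y = λ·(6 - 33) - 14 ≡ 0. → (33, 0)
5G: (33, 0) + (34, 31). λ = (31 - 0)/(34 - 33) ≡ 31/1 mod 37. 1⁻¹ ≡ 1 (mod 37), so λ ≡ 31.
  x = λ² - 33 - 34 = 961 - 67 ≡ 6; y = λ·(33 - 6) - 0 ≡ 23. → (6, 23)
6G: (6, 23) + (34, 31). λ = (31 - 23)/(34 - 6) ≡ 8/28 mod 37. 28⁻¹ ≡ 4 (mod 37), so λ ≡ 32.
  x = λ² - 6 - 34 = 1024 - 40 ≡ 22; y = λ·(6 - 22) - 23 ≡ 20. → (22, 20)
7G: (22, 20) + (34, 31). λ = (31 - 20)/(34 - 22) ≡ 11/12 mod 37. 12⁻¹ ≡ 34 (mod 37) since 12·34 = 408 ≡ 1, so λ ≡ 4.
  x = λ² - 22 - 34 = 16 - 56 ≡ 34; y = λ·(22 - 34) - 20 ≡ 6. → (34, 6)
8G: (34, 6) + (34, 31): same x and y₁ ≡ -y₂, so the sum is 𝒪.
9G: 𝒪 + (34, 31) = (34, 31) (identity).
10G: tangent at (34, 31): λ = (3·34² + 36)/(2·31) ≡ 26/25. 25⁻¹ ≡ 3 (mod 37), so λ ≡ 26·3 ≡ 4.
  x = λ² - 34 - 34 = 16 - 68 ≡ 22; y = λ·(34 - 22) - 31 ≡ 17. → (22, 17)
11G: (22, 17) + (34, 31). λ = (31 - 17)/(34 - 22) ≡ 14/12 mod 37. 12⁻¹ ≡ 34 (mod 37), so λ ≡ 32.
  x = λ² - 22 - 34 = 1024 - 56 ≡ 6; y = λ·(22 - 6) - 17 ≡ 14. → (6, 14)
12G: (6, 14) + (34, 31). λ = (31 - 14)/(34 - 6) ≡ 17/28 mod 37. 28⁻¹ ≡ 4 (mod 37) since 28·4 = 112 ≡ 1, so λ ≡ 31.
  x = λ² - 6 - 34 = 961 - 40 ≡ 33; y = λ·(6 - 33) - 14 ≡ 0. → (33, 0)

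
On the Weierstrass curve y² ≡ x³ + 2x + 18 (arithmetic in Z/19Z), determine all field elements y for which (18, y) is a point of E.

none

x³ + 2x + 18 = 5886 ≡ 15 (mod 19).
15 is a non-residue mod 19; no y exists.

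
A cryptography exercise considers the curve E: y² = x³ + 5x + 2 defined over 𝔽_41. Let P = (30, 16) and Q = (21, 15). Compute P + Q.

(30, 25)

(30, 16) + (21, 15). λ = (15 - 16)/(21 - 30) ≡ 40/32 mod 41. 32⁻¹ ≡ 9 (mod 41) since 32·9 = 288 ≡ 1, so λ ≡ 32.
  x = λ² - 30 - 21 = 1024 - 51 ≡ 30; y = λ·(30 - 30) - 16 ≡ 25. → (30, 25)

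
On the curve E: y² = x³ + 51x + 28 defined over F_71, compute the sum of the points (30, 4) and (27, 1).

(15, 11)

(30, 4) + (27, 1). λ = (1 - 4)/(27 - 30) ≡ 68/68 mod 71. 68⁻¹ ≡ 47 (mod 71) since 68·47 = 3196 ≡ 1, so λ ≡ 1.
  x = λ² - 30 - 27 = 1 - 57 ≡ 15; y = λ·(30 - 15) - 4 ≡ 11. → (15, 11)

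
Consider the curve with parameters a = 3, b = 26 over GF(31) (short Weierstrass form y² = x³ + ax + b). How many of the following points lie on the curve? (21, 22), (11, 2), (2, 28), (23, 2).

(21, 22): 22² ≡ 19, rhs ≡ 19 → on.
(11, 2): 2² ≡ 4, rhs ≡ 26 → off.
(2, 28): 28² ≡ 9, rhs ≡ 9 → on.
(23, 2): 2² ≡ 4, rhs ≡ 17 → off.

2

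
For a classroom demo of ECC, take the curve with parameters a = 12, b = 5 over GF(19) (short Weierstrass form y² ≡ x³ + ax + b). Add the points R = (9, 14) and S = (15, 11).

(0, 10)

(9, 14) + (15, 11). λ = (11 - 14)/(15 - 9) ≡ 16/6 mod 19. 6⁻¹ ≡ 16 (mod 19), so λ ≡ 9.
  x = λ² - 9 - 15 = 81 - 24 ≡ 0; y = λ·(9 - 0) - 14 ≡ 10. → (0, 10)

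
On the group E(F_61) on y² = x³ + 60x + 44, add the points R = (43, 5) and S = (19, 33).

(43, 5) + (19, 33). λ = (33 - 5)/(19 - 43) ≡ 28/37 mod 61. 37⁻¹ ≡ 33 (mod 61) since 37·33 = 1221 ≡ 1, so λ ≡ 9.
  x = λ² - 43 - 19 = 81 - 62 ≡ 19; y = λ·(43 - 19) - 5 ≡ 28. → (19, 28)

(19, 28)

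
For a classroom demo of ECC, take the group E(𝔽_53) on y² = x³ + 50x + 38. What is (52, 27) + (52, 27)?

(2, 26)

tangent at (52, 27): λ = (3·52² + 50)/(2·27) ≡ 0/1. 1⁻¹ ≡ 1 (mod 53), so λ ≡ 0·1 ≡ 0.
  x = λ² - 52 - 52 = 0 - 104 ≡ 2; y = λ·(52 - 2) - 27 ≡ 26. → (2, 26)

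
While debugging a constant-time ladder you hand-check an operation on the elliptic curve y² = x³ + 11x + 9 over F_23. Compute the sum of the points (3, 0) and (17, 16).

(9, 3)

(3, 0) + (17, 16). λ = (16 - 0)/(17 - 3) ≡ 16/14 mod 23. 14⁻¹ ≡ 5 (mod 23), so λ ≡ 11.
  x = λ² - 3 - 17 = 121 - 20 ≡ 9; y = λ·(3 - 9) - 0 ≡ 3. → (9, 3)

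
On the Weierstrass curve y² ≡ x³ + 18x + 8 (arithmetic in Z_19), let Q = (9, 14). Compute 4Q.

(11, 13)

Repeated addition: build up to 4Q.
2Q: tangent at (9, 14): λ = (3·9² + 18)/(2·14) ≡ 14/9. 9⁻¹ ≡ 17 (mod 19), so λ ≡ 14·17 ≡ 10.
  x = λ² - 9 - 9 = 100 - 18 ≡ 6; y = λ·(9 - 6) - 14 ≡ 16. → (6, 16)
3Q: (6, 16) + (9, 14). λ = (14 - 16)/(9 - 6) ≡ 17/3 mod 19. 3⁻¹ ≡ 13 (mod 19), so λ ≡ 12.
  x = λ² - 6 - 9 = 144 - 15 ≡ 15; y = λ·(6 - 15) - 16 ≡ 9. → (15, 9)
4Q: (15, 9) + (9, 14). λ = (14 - 9)/(9 - 15) ≡ 5/13 mod 19. 13⁻¹ ≡ 3 (mod 19) since 13·3 = 39 ≡ 1, so λ ≡ 15.
  x = λ² - 15 - 9 = 225 - 24 ≡ 11; y = λ·(15 - 11) - 9 ≡ 13. → (11, 13)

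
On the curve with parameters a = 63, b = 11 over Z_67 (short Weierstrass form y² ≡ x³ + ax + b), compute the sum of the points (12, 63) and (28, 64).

(12, 63) + (28, 64). λ = (64 - 63)/(28 - 12) ≡ 1/16 mod 67. 16⁻¹ ≡ 21 (mod 67), so λ ≡ 21.
  x = λ² - 12 - 28 = 441 - 40 ≡ 66; y = λ·(12 - 66) - 63 ≡ 9. → (66, 9)

(66, 9)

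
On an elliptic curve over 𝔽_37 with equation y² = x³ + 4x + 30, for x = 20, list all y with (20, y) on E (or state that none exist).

9, 28

x³ + 4x + 30 = 8110 ≡ 7 (mod 37).
Square roots of 7 mod 37: 9 and 28 (since 9² = 81 ≡ 7).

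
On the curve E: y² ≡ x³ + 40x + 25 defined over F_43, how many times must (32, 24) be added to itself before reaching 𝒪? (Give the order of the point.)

4

2P: tangent at (32, 24): λ = (3·32² + 40)/(2·24) ≡ 16/5. 5⁻¹ ≡ 26 (mod 43), so λ ≡ 16·26 ≡ 29.
  x = λ² - 32 - 32 = 841 - 64 ≡ 3; y = λ·(32 - 3) - 24 ≡ 0. → (3, 0)
3P: (3, 0) + (32, 24). λ = (24 - 0)/(32 - 3) ≡ 24/29 mod 43. 29⁻¹ ≡ 3 (mod 43), so λ ≡ 29.
  x = λ² - 3 - 32 = 841 - 35 ≡ 32; y = λ·(3 - 32) - 0 ≡ 19. → (32, 19)
4P: (32, 19) + (32, 24): same x and y₁ ≡ -y₂, so the sum is 𝒪.
4P = 𝒪, so the order is 4.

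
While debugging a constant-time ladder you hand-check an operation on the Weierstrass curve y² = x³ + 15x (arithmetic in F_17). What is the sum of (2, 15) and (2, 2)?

The two points share x = 2 and their y-coordinates satisfy 15 + 2 ≡ 0 (mod 17), so they are inverses. Their sum is O.

O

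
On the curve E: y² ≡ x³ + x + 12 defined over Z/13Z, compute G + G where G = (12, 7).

tangent at (12, 7): λ = (3·12² + 1)/(2·7) ≡ 4/1. 1⁻¹ ≡ 1 (mod 13) since 1·1 = 1 ≡ 1, so λ ≡ 4·1 ≡ 4.
  x = λ² - 12 - 12 = 16 - 24 ≡ 5; y = λ·(12 - 5) - 7 ≡ 8. → (5, 8)

(5, 8)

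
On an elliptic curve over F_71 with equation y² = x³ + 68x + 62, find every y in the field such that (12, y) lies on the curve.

11, 60

x³ + 68x + 62 = 2606 ≡ 50 (mod 71).
Square roots of 50 mod 71: 11 and 60 (since 11² = 121 ≡ 50).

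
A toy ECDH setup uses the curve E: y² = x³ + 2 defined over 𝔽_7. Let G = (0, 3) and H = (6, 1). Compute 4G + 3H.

First 4G:
Double-and-add on 4 = (100)₂. Start with G = (0, 3) for the leading 1-bit.
double: tangent at (0, 3): λ = (3·0² + 0)/(2·3) ≡ 0/6. 6⁻¹ ≡ 6 (mod 7), so λ ≡ 0·6 ≡ 0.
  x = λ² - 0 - 0 = 0 - 0 ≡ 0; y = λ·(0 - 0) - 3 ≡ 4. → (0, 4)
double: tangent at (0, 4): λ = (3·0² + 0)/(2·4) ≡ 0/1. 1⁻¹ ≡ 1 (mod 7) since 1·1 = 1 ≡ 1, so λ ≡ 0·1 ≡ 0.
  x = λ² - 0 - 0 = 0 - 0 ≡ 0; y = λ·(0 - 0) - 4 ≡ 3. → (0, 3)
4G = (0, 3).
Next 3H:
Repeated addition: build up to 3H.
2H: tangent at (6, 1): λ = (3·6² + 0)/(2·1) ≡ 3/2. 2⁻¹ ≡ 4 (mod 7), so λ ≡ 3·4 ≡ 5.
  x = λ² - 6 - 6 = 25 - 12 ≡ 6; y = λ·(6 - 6) - 1 ≡ 6. → (6, 6)
3H: (6, 6) + (6, 1): same x and y₁ ≡ -y₂, so the sum is O.
3H = O.
Finally 4G + 3H:
(0, 3) + O = (0, 3) (identity).

(0, 3)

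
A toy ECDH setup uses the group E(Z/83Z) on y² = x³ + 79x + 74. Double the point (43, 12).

(65, 46)

tangent at (43, 12): λ = (3·43² + 79)/(2·12) ≡ 65/24. 24⁻¹ ≡ 45 (mod 83), so λ ≡ 65·45 ≡ 20.
  x = λ² - 43 - 43 = 400 - 86 ≡ 65; y = λ·(43 - 65) - 12 ≡ 46. → (65, 46)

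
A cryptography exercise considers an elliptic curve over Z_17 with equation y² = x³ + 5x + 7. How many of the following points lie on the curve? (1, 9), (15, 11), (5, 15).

(1, 9): 9² ≡ 13, rhs ≡ 13 → on.
(15, 11): 11² ≡ 2, rhs ≡ 6 → off.
(5, 15): 15² ≡ 4, rhs ≡ 4 → on.

2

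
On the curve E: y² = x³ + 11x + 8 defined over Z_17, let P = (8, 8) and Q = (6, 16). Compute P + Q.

(2, 2)

(8, 8) + (6, 16). λ = (16 - 8)/(6 - 8) ≡ 8/15 mod 17. 15⁻¹ ≡ 8 (mod 17) since 15·8 = 120 ≡ 1, so λ ≡ 13.
  x = λ² - 8 - 6 = 169 - 14 ≡ 2; y = λ·(8 - 2) - 8 ≡ 2. → (2, 2)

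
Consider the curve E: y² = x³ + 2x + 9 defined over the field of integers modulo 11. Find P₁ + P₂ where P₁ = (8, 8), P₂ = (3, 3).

(1, 10)

(8, 8) + (3, 3). λ = (3 - 8)/(3 - 8) ≡ 6/6 mod 11. 6⁻¹ ≡ 2 (mod 11) since 6·2 = 12 ≡ 1, so λ ≡ 1.
  x = λ² - 8 - 3 = 1 - 11 ≡ 1; y = λ·(8 - 1) - 8 ≡ 10. → (1, 10)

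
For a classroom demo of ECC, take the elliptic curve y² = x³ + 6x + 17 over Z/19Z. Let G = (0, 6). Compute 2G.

(5, 1)

tangent at (0, 6): λ = (3·0² + 6)/(2·6) ≡ 6/12. 12⁻¹ ≡ 8 (mod 19), so λ ≡ 6·8 ≡ 10.
  x = λ² - 0 - 0 = 100 - 0 ≡ 5; y = λ·(0 - 5) - 6 ≡ 1. → (5, 1)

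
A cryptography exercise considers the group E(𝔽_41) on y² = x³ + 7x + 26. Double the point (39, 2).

(24, 18)

tangent at (39, 2): λ = (3·39² + 7)/(2·2) ≡ 19/4. 4⁻¹ ≡ 31 (mod 41) since 4·31 = 124 ≡ 1, so λ ≡ 19·31 ≡ 15.
  x = λ² - 39 - 39 = 225 - 78 ≡ 24; y = λ·(39 - 24) - 2 ≡ 18. → (24, 18)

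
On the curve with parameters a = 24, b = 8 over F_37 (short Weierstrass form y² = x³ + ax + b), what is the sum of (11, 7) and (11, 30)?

The two points share x = 11 and their y-coordinates satisfy 7 + 30 ≡ 0 (mod 37), so they are inverses. Their sum is 𝒪.

O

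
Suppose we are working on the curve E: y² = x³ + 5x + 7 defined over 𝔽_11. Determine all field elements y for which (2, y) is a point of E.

5, 6

x³ + 5x + 7 = 25 ≡ 3 (mod 11).
Square roots of 3 mod 11: 5 and 6 (since 5² = 25 ≡ 3).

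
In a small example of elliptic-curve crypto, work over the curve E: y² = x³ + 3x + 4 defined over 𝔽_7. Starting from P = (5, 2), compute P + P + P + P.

(0, 5)

Double-and-add on 4 = (100)₂. Start with P = (5, 2) for the leading 1-bit.
double: tangent at (5, 2): λ = (3·5² + 3)/(2·2) ≡ 1/4. 4⁻¹ ≡ 2 (mod 7) since 4·2 = 8 ≡ 1, so λ ≡ 1·2 ≡ 2.
  x = λ² - 5 - 5 = 4 - 10 ≡ 1; y = λ·(5 - 1) - 2 ≡ 6. → (1, 6)
double: tangent at (1, 6): λ = (3·1² + 3)/(2·6) ≡ 6/5. 5⁻¹ ≡ 3 (mod 7), so λ ≡ 6·3 ≡ 4.
  x = λ² - 1 - 1 = 16 - 2 ≡ 0; y = λ·(1 - 0) - 6 ≡ 5. → (0, 5)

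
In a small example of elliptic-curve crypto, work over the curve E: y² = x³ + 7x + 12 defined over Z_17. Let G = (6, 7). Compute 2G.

(3, 14)

tangent at (6, 7): λ = (3·6² + 7)/(2·7) ≡ 13/14. 14⁻¹ ≡ 11 (mod 17) since 14·11 = 154 ≡ 1, so λ ≡ 13·11 ≡ 7.
  x = λ² - 6 - 6 = 49 - 12 ≡ 3; y = λ·(6 - 3) - 7 ≡ 14. → (3, 14)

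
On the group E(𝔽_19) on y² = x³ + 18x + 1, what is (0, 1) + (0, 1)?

tangent at (0, 1): λ = (3·0² + 18)/(2·1) ≡ 18/2. 2⁻¹ ≡ 10 (mod 19), so λ ≡ 18·10 ≡ 9.
  x = λ² - 0 - 0 = 81 - 0 ≡ 5; y = λ·(0 - 5) - 1 ≡ 11. → (5, 11)

(5, 11)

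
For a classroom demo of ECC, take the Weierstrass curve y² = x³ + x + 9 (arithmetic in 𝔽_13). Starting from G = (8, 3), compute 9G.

Repeated addition: build up to 9G.
2G: tangent at (8, 3): λ = (3·8² + 1)/(2·3) ≡ 11/6. 6⁻¹ ≡ 11 (mod 13), so λ ≡ 11·11 ≡ 4.
  x = λ² - 8 - 8 = 16 - 16 ≡ 0; y = λ·(8 - 0) - 3 ≡ 3. → (0, 3)
3G: (0, 3) + (8, 3). λ = (3 - 3)/(8 - 0) ≡ 0/8 mod 13. 8⁻¹ ≡ 5 (mod 13) since 8·5 = 40 ≡ 1, so λ ≡ 0.
  x = λ² - 0 - 8 = 0 - 8 ≡ 5; y = λ·(0 - 5) - 3 ≡ 10. → (5, 10)
4G: (5, 10) + (8, 3). λ = (3 - 10)/(8 - 5) ≡ 6/3 mod 13. 3⁻¹ ≡ 9 (mod 13), so λ ≡ 2.
  x = λ² - 5 - 8 = 4 - 13 ≡ 4; y = λ·(5 - 4) - 10 ≡ 5. → (4, 5)
5G: (4, 5) + (8, 3). λ = (3 - 5)/(8 - 4) ≡ 11/4 mod 13. 4⁻¹ ≡ 10 (mod 13) since 4·10 = 40 ≡ 1, so λ ≡ 6.
  x = λ² - 4 - 8 = 36 - 12 ≡ 11; y = λ·(4 - 11) - 5 ≡ 5. → (11, 5)
6G: (11, 5) + (8, 3). λ = (3 - 5)/(8 - 11) ≡ 11/10 mod 13. 10⁻¹ ≡ 4 (mod 13) since 10·4 = 40 ≡ 1, so λ ≡ 5.
  x = λ² - 11 - 8 = 25 - 19 ≡ 6; y = λ·(11 - 6) - 5 ≡ 7. → (6, 7)
7G: (6, 7) + (8, 3). λ = (3 - 7)/(8 - 6) ≡ 9/2 mod 13. 2⁻¹ ≡ 7 (mod 13) since 2·7 = 14 ≡ 1, so λ ≡ 11.
  x = λ² - 6 - 8 = 121 - 14 ≡ 3; y = λ·(6 - 3) - 7 ≡ 0. → (3, 0)
8G: (3, 0) + (8, 3). λ = (3 - 0)/(8 - 3) ≡ 3/5 mod 13. 5⁻¹ ≡ 8 (mod 13), so λ ≡ 11.
  x = λ² - 3 - 8 = 121 - 11 ≡ 6; y = λ·(3 - 6) - 0 ≡ 6. → (6, 6)
9G: (6, 6) + (8, 3). λ = (3 - 6)/(8 - 6) ≡ 10/2 mod 13. 2⁻¹ ≡ 7 (mod 13), so λ ≡ 5.
  x = λ² - 6 - 8 = 25 - 14 ≡ 11; y = λ·(6 - 11) - 6 ≡ 8. → (11, 8)

(11, 8)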